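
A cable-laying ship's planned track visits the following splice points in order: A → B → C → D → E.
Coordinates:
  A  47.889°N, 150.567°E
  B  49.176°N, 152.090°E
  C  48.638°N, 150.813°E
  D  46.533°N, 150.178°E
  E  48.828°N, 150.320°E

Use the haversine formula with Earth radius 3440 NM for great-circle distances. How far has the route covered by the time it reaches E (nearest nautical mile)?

Leg distances:
A→B: 98.2 NM  (cumulative 98.2 NM)
B→C: 59.9 NM  (cumulative 158.0 NM)
C→D: 129.0 NM  (cumulative 287.0 NM)
D→E: 137.9 NM  (cumulative 424.9 NM)
Cumulative distance at E ≈ 425 NM.

425 NM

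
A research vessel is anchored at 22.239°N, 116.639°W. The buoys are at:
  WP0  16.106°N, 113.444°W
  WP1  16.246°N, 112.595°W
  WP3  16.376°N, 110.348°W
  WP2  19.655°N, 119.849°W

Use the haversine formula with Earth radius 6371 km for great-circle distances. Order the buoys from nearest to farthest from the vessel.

Distance from the vessel at 22.239°N, 116.639°W to each:
WP2 19.655°N, 119.849°W: 440.1 km
WP0 16.106°N, 113.444°W: 759.9 km
WP1 16.246°N, 112.595°W: 790.0 km
WP3 16.376°N, 110.348°W: 927.5 km

WP2, WP0, WP1, WP3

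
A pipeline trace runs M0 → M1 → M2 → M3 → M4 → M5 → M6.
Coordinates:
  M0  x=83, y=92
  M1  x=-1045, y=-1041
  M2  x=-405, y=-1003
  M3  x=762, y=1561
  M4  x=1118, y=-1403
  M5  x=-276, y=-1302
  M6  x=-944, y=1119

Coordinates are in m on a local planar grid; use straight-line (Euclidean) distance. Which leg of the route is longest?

Leg distances:
M0→M1: 1598.8 m
M1→M2: 641.1 m
M2→M3: 2817.1 m
M3→M4: 2985.3 m
M4→M5: 1397.7 m
M5→M6: 2511.5 m
The longest leg is M3–M4 at 2985.3 m.

M3–M4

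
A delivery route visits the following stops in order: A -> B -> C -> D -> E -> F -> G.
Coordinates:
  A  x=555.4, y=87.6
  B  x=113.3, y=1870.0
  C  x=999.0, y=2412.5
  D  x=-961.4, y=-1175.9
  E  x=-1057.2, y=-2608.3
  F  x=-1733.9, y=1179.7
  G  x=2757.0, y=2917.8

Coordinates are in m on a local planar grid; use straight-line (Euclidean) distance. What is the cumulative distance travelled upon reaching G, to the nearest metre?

17063 m

Leg distances:
A→B: 1836.4 m  (cumulative 1836.4 m)
B→C: 1038.6 m  (cumulative 2875.0 m)
C→D: 4089.0 m  (cumulative 6964.0 m)
D→E: 1435.6 m  (cumulative 8399.6 m)
E→F: 3848.0 m  (cumulative 12247.6 m)
F→G: 4815.5 m  (cumulative 17063.1 m)
Cumulative distance at G ≈ 17063 m.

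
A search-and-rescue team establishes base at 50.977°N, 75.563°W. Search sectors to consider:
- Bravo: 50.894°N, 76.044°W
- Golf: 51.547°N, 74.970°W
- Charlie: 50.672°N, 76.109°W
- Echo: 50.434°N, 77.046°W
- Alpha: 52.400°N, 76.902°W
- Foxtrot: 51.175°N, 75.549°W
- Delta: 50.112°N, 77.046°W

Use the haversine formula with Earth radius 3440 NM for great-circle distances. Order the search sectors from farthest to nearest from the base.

Alpha, Delta, Echo, Golf, Charlie, Bravo, Foxtrot

Computing each great-circle distance from 50.977°N, 75.563°W:
Alpha 52.400°N, 76.902°W: 98.9 NM
Delta 50.112°N, 77.046°W: 76.8 NM
Echo 50.434°N, 77.046°W: 65.1 NM
Golf 51.547°N, 74.970°W: 40.8 NM
Charlie 50.672°N, 76.109°W: 27.6 NM
Bravo 50.894°N, 76.044°W: 18.9 NM
Foxtrot 51.175°N, 75.549°W: 11.9 NM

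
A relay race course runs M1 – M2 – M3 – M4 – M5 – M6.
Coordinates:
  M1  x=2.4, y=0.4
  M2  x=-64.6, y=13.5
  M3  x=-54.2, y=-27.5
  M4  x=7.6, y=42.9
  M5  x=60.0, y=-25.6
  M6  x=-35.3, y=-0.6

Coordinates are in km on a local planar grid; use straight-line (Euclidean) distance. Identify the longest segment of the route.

M5–M6

Leg distances:
M1→M2: 68.3 km
M2→M3: 42.3 km
M3→M4: 93.7 km
M4→M5: 86.2 km
M5→M6: 98.5 km
The longest leg is M5–M6 at 98.5 km.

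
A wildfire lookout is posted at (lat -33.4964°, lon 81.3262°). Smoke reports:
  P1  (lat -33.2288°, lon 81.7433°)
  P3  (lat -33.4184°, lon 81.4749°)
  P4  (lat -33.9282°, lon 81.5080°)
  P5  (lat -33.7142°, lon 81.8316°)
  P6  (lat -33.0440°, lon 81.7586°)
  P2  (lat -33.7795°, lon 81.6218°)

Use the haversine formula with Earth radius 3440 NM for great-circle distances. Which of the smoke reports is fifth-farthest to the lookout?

Distances from the lookout ((lat -33.4964°, lon 81.3262°)):
P6: 34.8 NM
P5: 28.5 NM
P4: 27.5 NM
P1: 26.4 NM
P2: 22.5 NM
P3: 8.8 NM
The fifth-farthest is P2 at 22.5 NM.

P2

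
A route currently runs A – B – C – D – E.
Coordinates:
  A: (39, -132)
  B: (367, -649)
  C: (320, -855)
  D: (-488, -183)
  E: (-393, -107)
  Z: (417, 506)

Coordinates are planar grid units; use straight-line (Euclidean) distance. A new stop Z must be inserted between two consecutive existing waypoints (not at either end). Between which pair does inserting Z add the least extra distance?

Added distance for inserting Z between each consecutive pair:
A–B: 1285.4
B–C: 2309.2
C–D: 1451.0
D–E: 2031.6
Smallest added distance is 1285.4, inserting between A and B.

between A and B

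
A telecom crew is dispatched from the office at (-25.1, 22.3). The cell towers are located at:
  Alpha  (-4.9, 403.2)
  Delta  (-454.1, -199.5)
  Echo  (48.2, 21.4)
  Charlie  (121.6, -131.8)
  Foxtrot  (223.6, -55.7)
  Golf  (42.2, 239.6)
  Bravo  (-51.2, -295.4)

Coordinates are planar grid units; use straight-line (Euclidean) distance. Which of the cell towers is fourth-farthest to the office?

Foxtrot

Distances from the office ((-25.1, 22.3)):
Delta: 482.9
Alpha: 381.4
Bravo: 318.8
Foxtrot: 260.6
Golf: 227.5
Charlie: 212.8
Echo: 73.3
The fourth-farthest is Foxtrot at 260.6.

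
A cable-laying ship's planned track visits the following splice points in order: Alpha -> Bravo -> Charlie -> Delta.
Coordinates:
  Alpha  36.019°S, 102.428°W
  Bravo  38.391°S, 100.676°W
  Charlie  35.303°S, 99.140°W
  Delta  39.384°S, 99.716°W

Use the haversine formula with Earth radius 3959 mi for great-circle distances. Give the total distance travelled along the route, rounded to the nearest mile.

704 mi

Leg distances:
Alpha→Bravo: 190.1 mi  (cumulative 190.1 mi)
Bravo→Charlie: 229.6 mi  (cumulative 419.8 mi)
Charlie→Delta: 283.8 mi  (cumulative 703.5 mi)
Total route length ≈ 704 mi.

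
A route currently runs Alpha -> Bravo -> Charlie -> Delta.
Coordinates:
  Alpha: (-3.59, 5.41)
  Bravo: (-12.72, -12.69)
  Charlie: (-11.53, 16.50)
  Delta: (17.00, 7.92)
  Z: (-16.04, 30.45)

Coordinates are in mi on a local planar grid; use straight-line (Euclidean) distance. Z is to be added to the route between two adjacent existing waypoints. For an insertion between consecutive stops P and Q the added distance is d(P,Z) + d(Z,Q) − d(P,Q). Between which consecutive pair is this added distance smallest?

Added distance for inserting Z between each consecutive pair:
Alpha–Bravo: 51.0 mi
Bravo–Charlie: 28.7 mi
Charlie–Delta: 24.9 mi
Smallest added distance is 24.9 mi, inserting between Charlie and Delta.

between Charlie and Delta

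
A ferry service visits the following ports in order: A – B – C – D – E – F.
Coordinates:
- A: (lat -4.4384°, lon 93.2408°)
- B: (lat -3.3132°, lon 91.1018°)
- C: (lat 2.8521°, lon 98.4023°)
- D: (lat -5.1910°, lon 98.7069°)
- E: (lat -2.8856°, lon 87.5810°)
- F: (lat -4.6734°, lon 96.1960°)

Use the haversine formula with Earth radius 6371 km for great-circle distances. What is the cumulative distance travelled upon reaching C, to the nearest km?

Leg distances:
A→B: 268.3 km  (cumulative 268.3 km)
B→C: 1062.2 km  (cumulative 1330.5 km)
Cumulative distance at C ≈ 1330 km.

1330 km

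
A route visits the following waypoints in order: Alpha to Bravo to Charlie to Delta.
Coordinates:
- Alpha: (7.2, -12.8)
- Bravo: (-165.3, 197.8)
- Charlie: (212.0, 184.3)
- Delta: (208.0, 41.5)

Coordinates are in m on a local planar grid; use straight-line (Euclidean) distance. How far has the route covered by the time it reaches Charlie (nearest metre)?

Leg distances:
Alpha→Bravo: 272.2 m  (cumulative 272.2 m)
Bravo→Charlie: 377.5 m  (cumulative 649.8 m)
Cumulative distance at Charlie ≈ 650 m.

650 m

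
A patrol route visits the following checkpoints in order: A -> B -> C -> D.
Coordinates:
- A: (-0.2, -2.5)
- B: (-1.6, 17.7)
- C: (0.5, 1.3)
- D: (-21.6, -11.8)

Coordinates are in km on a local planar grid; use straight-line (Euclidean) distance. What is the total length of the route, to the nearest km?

Leg distances:
A→B: 20.2 km  (cumulative 20.2 km)
B→C: 16.5 km  (cumulative 36.8 km)
C→D: 25.7 km  (cumulative 62.5 km)
Total route length ≈ 62 km.

62 km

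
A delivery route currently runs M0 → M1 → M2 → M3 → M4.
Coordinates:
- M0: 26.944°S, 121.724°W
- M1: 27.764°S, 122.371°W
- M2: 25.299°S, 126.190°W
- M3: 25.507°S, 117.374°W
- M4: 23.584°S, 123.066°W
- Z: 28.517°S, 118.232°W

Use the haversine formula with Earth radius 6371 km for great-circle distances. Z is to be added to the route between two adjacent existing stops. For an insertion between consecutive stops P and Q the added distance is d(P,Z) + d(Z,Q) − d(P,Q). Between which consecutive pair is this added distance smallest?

between M2 and M3

Added distance for inserting Z between each consecutive pair:
M0–M1: 688.6 km
M1–M2: 812.1 km
M2–M3: 325.8 km
M3–M4: 461.9 km
Smallest added distance is 325.8 km, inserting between M2 and M3.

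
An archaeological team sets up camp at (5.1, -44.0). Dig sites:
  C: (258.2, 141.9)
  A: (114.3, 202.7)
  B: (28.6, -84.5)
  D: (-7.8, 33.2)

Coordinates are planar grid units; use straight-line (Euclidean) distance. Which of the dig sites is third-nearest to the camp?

A

Distance to each, sorted:
B: 46.8
D: 78.3
A: 269.8
C: 314.0
The third-nearest is A at 269.8.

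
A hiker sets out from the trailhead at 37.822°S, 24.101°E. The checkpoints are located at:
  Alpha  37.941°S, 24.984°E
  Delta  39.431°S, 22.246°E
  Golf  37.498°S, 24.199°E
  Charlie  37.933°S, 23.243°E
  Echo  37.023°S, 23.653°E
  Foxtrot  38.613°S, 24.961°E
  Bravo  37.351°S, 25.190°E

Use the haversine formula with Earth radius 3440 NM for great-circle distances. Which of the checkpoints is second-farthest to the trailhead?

Foxtrot

Distances from the trailhead (37.822°S, 24.101°E):
Delta: 130.0 NM
Foxtrot: 62.5 NM
Bravo: 59.0 NM
Echo: 52.5 NM
Alpha: 42.4 NM
Charlie: 41.2 NM
Golf: 20.0 NM
The second-farthest is Foxtrot at 62.5 NM.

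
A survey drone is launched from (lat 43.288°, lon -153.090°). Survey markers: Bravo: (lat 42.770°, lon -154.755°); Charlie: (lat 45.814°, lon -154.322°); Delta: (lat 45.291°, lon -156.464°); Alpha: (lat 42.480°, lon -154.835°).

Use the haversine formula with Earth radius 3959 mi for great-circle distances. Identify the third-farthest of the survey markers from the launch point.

Distances from the launch point ((lat 43.288°, lon -153.090°)):
Delta: 216.8 mi
Charlie: 184.8 mi
Alpha: 104.5 mi
Bravo: 91.4 mi
The third-farthest is Alpha at 104.5 mi.

Alpha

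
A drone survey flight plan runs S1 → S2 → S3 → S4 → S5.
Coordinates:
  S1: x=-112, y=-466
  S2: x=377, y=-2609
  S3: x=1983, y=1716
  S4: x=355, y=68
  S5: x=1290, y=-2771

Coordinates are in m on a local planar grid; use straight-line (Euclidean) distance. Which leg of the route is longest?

Leg distances:
S1→S2: 2198.1 m
S2→S3: 4613.6 m
S3→S4: 2316.5 m
S4→S5: 2989.0 m
The longest leg is S2–S3 at 4613.6 m.

S2–S3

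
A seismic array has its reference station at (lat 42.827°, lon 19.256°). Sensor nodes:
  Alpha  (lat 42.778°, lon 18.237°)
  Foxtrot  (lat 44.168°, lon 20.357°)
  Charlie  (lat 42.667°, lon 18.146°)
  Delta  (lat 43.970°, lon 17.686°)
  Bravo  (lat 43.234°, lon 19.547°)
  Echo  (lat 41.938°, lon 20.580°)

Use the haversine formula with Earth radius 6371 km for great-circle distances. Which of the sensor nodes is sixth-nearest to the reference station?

Distance to each, sorted:
Bravo: 51.1 km
Alpha: 83.3 km
Charlie: 92.4 km
Echo: 147.0 km
Foxtrot: 173.6 km
Delta: 179.6 km
The sixth-nearest is Delta at 179.6 km.

Delta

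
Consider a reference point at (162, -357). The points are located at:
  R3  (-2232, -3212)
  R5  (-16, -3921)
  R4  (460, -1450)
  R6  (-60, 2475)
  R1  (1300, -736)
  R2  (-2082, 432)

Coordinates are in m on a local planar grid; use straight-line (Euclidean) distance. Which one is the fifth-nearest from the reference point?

R5

Distance to each, sorted:
R4: 1132.9 m
R1: 1199.5 m
R2: 2378.7 m
R6: 2840.7 m
R5: 3568.4 m
R3: 3725.9 m
The fifth-nearest is R5 at 3568.4 m.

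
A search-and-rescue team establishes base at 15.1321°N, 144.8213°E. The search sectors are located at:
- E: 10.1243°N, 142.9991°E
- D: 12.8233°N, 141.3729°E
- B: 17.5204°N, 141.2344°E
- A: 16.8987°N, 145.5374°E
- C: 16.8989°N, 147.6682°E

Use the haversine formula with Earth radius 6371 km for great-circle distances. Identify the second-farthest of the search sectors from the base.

Distances from the base (15.1321°N, 144.8213°E):
E: 590.9 km
B: 465.8 km
D: 452.0 km
C: 362.2 km
A: 210.8 km
The second-farthest is B at 465.8 km.

B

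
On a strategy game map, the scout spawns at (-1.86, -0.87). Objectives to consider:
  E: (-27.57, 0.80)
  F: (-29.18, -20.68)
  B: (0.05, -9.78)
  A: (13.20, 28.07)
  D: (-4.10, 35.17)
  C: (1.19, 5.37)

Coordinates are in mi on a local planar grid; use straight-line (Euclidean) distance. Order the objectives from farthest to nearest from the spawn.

D, F, A, E, B, C

Distance from the spawn at (-1.86, -0.87) to each:
D (-4.10, 35.17): 36.1 mi
F (-29.18, -20.68): 33.7 mi
A (13.20, 28.07): 32.6 mi
E (-27.57, 0.80): 25.8 mi
B (0.05, -9.78): 9.1 mi
C (1.19, 5.37): 6.9 mi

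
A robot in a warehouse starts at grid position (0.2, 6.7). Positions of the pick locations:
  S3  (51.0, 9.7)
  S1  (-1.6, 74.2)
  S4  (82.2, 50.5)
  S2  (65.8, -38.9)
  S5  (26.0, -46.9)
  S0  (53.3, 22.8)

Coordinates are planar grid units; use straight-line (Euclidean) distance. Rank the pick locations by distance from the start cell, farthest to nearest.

S4, S2, S1, S5, S0, S3

Distances from the start cell:
S4 (82.2, 50.5): 93.0
S2 (65.8, -38.9): 79.9
S1 (-1.6, 74.2): 67.5
S5 (26.0, -46.9): 59.5
S0 (53.3, 22.8): 55.5
S3 (51.0, 9.7): 50.9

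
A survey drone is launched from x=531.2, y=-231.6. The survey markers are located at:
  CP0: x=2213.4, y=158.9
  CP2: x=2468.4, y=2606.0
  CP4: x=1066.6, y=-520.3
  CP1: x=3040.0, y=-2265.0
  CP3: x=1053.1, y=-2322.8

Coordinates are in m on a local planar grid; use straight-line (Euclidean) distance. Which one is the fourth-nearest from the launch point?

Distances from the launch point (x=531.2, y=-231.6):
CP4: 608.3 m
CP0: 1726.9 m
CP3: 2155.3 m
CP1: 3229.4 m
CP2: 3435.8 m
The fourth-nearest is CP1 at 3229.4 m.

CP1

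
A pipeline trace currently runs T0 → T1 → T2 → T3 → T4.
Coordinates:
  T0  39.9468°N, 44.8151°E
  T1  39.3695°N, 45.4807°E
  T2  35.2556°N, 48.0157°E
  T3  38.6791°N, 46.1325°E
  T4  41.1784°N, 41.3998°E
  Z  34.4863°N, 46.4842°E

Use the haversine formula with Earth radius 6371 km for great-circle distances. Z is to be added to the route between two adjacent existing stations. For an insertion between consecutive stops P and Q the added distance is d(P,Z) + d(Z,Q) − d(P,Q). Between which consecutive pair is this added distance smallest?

Added distance for inserting Z between each consecutive pair:
T0–T1: 1089.3 km
T1–T2: 204.7 km
T2–T3: 215.3 km
T3–T4: 844.8 km
Smallest added distance is 204.7 km, inserting between T1 and T2.

between T1 and T2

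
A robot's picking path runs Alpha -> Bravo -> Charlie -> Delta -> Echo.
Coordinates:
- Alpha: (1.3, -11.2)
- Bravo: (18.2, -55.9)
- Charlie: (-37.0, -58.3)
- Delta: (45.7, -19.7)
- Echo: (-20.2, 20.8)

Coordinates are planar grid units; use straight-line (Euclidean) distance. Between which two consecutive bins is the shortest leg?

Leg distances:
Alpha→Bravo: 47.8
Bravo→Charlie: 55.3
Charlie→Delta: 91.3
Delta→Echo: 77.4
The shortest leg is Alpha–Bravo at 47.8.

Alpha–Bravo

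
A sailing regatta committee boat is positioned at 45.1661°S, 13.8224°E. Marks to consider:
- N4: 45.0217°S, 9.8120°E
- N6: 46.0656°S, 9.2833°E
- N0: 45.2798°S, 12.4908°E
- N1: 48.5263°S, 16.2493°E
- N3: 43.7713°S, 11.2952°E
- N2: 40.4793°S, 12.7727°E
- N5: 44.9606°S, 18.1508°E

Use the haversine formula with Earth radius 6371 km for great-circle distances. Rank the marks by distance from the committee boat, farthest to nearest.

N2, N1, N6, N5, N4, N3, N0

Distances from the committee boat:
N2 40.4793°S, 12.7727°E: 528.1 km
N1 48.5263°S, 16.2493°E: 416.7 km
N6 46.0656°S, 9.2833°E: 366.9 km
N5 44.9606°S, 18.1508°E: 340.7 km
N4 45.0217°S, 9.8120°E: 315.2 km
N3 43.7713°S, 11.2952°E: 253.5 km
N0 45.2798°S, 12.4908°E: 105.1 km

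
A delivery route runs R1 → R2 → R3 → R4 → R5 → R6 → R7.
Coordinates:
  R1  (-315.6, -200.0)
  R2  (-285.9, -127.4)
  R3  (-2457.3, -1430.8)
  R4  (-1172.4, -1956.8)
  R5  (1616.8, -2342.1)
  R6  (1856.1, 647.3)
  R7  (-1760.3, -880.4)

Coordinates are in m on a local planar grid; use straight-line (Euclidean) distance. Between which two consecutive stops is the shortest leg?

R1–R2

Leg distances:
R1→R2: 78.4 m
R2→R3: 2532.6 m
R3→R4: 1388.4 m
R4→R5: 2815.7 m
R5→R6: 2999.0 m
R6→R7: 3925.8 m
The shortest leg is R1–R2 at 78.4 m.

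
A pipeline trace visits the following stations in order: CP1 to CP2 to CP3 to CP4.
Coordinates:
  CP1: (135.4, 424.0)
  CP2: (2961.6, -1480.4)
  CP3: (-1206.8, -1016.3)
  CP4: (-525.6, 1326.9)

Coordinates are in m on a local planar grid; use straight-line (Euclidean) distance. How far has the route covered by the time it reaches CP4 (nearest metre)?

10042 m

Leg distances:
CP1→CP2: 3408.0 m  (cumulative 3408.0 m)
CP2→CP3: 4194.2 m  (cumulative 7602.1 m)
CP3→CP4: 2440.2 m  (cumulative 10042.3 m)
Cumulative distance at CP4 ≈ 10042 m.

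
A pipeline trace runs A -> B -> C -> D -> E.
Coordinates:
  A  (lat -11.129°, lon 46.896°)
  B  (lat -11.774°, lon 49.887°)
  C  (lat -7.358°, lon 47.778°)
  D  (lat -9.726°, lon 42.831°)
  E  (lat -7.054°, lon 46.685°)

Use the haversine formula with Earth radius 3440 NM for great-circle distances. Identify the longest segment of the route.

C–D

Leg distances:
A→B: 180.2 NM
B→C: 293.0 NM
C→D: 326.3 NM
D→E: 279.5 NM
The longest leg is C–D at 326.3 NM.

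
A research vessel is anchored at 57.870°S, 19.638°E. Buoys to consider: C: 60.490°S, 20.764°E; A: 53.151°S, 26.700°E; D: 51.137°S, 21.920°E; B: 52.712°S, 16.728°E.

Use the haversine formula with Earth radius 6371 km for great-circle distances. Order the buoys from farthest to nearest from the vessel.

D, A, B, C

Distances from the vessel:
D 51.137°S, 21.920°E: 762.9 km
A 53.151°S, 26.700°E: 687.1 km
B 52.712°S, 16.728°E: 602.3 km
C 60.490°S, 20.764°E: 298.3 km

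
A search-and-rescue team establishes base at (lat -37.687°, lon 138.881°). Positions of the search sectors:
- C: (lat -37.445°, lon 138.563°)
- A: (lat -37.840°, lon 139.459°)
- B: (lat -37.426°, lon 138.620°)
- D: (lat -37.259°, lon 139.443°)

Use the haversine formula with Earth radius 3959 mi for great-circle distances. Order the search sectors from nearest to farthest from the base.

B, C, A, D

Distances from the base:
B (lat -37.426°, lon 138.620°): 23.0 mi
C (lat -37.445°, lon 138.563°): 24.1 mi
A (lat -37.840°, lon 139.459°): 33.3 mi
D (lat -37.259°, lon 139.443°): 42.7 mi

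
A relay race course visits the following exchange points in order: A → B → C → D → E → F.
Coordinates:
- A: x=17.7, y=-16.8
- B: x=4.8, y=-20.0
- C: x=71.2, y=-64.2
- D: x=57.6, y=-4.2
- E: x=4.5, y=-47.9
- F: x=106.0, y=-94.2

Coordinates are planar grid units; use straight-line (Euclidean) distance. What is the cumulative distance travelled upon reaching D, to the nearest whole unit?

Leg distances:
A→B: 13.3  (cumulative 13.3)
B→C: 79.8  (cumulative 93.1)
C→D: 61.5  (cumulative 154.6)
Cumulative distance at D ≈ 155.

155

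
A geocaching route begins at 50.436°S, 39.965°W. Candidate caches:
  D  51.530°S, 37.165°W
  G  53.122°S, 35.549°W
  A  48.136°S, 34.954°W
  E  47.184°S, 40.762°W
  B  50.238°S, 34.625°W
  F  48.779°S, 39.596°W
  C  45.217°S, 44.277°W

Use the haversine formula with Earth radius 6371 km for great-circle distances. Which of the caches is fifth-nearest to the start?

Distances from the start (50.436°S, 39.965°W):
F: 186.2 km
D: 230.7 km
E: 366.3 km
B: 379.5 km
G: 425.9 km
A: 444.3 km
C: 663.4 km
The fifth-nearest is G at 425.9 km.

G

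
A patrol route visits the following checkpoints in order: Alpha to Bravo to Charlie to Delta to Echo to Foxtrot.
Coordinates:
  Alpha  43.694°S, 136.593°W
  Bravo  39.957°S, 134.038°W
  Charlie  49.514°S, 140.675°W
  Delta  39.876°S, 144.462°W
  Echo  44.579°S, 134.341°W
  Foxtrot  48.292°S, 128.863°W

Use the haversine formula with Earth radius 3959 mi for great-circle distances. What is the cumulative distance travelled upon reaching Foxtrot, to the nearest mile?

Leg distances:
Alpha→Bravo: 289.8 mi  (cumulative 289.8 mi)
Bravo→Charlie: 735.6 mi  (cumulative 1025.4 mi)
Charlie→Delta: 691.2 mi  (cumulative 1716.6 mi)
Delta→Echo: 610.7 mi  (cumulative 2327.3 mi)
Echo→Foxtrot: 365.7 mi  (cumulative 2693.0 mi)
Cumulative distance at Foxtrot ≈ 2693 mi.

2693 mi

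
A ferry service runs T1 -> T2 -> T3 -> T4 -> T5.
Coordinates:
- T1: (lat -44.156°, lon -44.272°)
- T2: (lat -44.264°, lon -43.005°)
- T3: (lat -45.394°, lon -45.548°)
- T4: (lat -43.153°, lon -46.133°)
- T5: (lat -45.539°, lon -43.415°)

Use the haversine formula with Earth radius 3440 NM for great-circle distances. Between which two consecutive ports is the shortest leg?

Leg distances:
T1→T2: 54.9 NM
T2→T3: 127.8 NM
T3→T4: 136.9 NM
T4→T5: 184.7 NM
The shortest leg is T1–T2 at 54.9 NM.

T1–T2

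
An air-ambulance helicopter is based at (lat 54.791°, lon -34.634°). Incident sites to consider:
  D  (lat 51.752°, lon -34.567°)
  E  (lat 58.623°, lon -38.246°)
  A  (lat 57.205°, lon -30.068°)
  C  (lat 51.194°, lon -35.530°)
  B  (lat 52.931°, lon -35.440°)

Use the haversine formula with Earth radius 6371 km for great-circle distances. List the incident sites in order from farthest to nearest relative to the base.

Distances from the base:
E (lat 58.623°, lon -38.246°): 479.6 km
C (lat 51.194°, lon -35.530°): 404.4 km
A (lat 57.205°, lon -30.068°): 390.6 km
D (lat 51.752°, lon -34.567°): 338.0 km
B (lat 52.931°, lon -35.440°): 213.5 km

E, C, A, D, B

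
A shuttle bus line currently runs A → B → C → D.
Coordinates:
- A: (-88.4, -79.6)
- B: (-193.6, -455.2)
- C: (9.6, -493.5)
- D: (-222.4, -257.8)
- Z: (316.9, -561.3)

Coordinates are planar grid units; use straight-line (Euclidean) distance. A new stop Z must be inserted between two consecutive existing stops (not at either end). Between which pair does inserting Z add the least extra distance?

Added distance for inserting Z between each consecutive pair:
A–B: 760.9
B–C: 629.3
C–D: 602.8
Smallest added distance is 602.8, inserting between C and D.

between C and D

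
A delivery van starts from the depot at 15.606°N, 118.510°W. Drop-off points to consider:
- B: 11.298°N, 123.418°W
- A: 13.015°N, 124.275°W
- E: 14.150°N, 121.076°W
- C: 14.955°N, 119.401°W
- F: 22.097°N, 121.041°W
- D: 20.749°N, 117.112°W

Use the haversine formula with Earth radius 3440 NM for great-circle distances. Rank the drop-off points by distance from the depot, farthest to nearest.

F, B, A, D, E, C

Distances from the depot:
F 22.097°N, 121.041°W: 415.4 NM
B 11.298°N, 123.418°W: 386.0 NM
A 13.015°N, 124.275°W: 369.7 NM
D 20.749°N, 117.112°W: 318.9 NM
E 14.150°N, 121.076°W: 172.7 NM
C 14.955°N, 119.401°W: 64.7 NM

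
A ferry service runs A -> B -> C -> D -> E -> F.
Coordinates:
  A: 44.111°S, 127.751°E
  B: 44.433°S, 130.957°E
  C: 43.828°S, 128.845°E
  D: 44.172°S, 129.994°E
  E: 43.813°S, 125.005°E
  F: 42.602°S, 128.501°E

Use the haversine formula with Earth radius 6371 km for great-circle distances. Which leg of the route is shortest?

Leg distances:
A→B: 257.7 km
B→C: 181.5 km
C→D: 99.5 km
D→E: 401.0 km
E→F: 313.7 km
The shortest leg is C–D at 99.5 km.

C–D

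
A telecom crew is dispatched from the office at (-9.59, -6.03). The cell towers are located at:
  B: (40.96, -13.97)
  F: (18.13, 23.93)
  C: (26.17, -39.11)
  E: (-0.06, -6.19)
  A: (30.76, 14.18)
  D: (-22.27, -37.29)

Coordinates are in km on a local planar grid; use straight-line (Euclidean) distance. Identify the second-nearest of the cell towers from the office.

D

Distances from the office ((-9.59, -6.03)):
E: 9.5 km
D: 33.7 km
F: 40.8 km
A: 45.1 km
C: 48.7 km
B: 51.2 km
The second-nearest is D at 33.7 km.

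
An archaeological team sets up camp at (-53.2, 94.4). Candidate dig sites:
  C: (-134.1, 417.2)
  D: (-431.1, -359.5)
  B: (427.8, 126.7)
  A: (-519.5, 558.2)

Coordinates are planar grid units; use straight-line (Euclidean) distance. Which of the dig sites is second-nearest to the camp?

Distances from the camp ((-53.2, 94.4)):
C: 332.8
B: 482.1
D: 590.6
A: 657.7
The second-nearest is B at 482.1.

B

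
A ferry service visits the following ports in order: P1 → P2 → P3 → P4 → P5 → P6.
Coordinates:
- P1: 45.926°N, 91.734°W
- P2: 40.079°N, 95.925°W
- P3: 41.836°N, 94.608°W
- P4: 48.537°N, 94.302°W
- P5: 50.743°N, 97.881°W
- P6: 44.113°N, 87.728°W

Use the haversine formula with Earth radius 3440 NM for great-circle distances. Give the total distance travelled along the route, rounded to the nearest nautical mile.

1684 NM

Leg distances:
P1→P2: 396.2 NM  (cumulative 396.2 NM)
P2→P3: 121.2 NM  (cumulative 517.4 NM)
P3→P4: 402.5 NM  (cumulative 920.0 NM)
P4→P5: 192.1 NM  (cumulative 1112.0 NM)
P5→P6: 572.2 NM  (cumulative 1684.2 NM)
Total route length ≈ 1684 NM.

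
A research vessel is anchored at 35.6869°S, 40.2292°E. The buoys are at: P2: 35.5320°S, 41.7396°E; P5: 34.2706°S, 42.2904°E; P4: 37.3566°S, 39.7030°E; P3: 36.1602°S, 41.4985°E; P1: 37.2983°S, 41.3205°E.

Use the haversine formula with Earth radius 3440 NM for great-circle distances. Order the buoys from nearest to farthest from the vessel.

P3, P2, P4, P1, P5

Distance from the vessel at 35.6869°S, 40.2292°E to each:
P3 36.1602°S, 41.4985°E: 67.9 NM
P2 35.5320°S, 41.7396°E: 74.3 NM
P4 37.3566°S, 39.7030°E: 103.4 NM
P1 37.2983°S, 41.3205°E: 110.2 NM
P5 34.2706°S, 42.2904°E: 132.3 NM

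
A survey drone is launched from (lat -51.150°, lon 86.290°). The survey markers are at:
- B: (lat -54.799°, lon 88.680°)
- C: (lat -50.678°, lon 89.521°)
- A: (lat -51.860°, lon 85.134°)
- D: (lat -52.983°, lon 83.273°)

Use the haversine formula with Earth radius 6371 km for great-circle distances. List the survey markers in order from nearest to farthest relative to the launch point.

Computing each great-circle distance from (lat -51.150°, lon 86.290°):
A (lat -51.860°, lon 85.134°): 112.4 km
C (lat -50.678°, lon 89.521°): 232.5 km
D (lat -52.983°, lon 83.273°): 289.9 km
B (lat -54.799°, lon 88.680°): 436.1 km

A, C, D, B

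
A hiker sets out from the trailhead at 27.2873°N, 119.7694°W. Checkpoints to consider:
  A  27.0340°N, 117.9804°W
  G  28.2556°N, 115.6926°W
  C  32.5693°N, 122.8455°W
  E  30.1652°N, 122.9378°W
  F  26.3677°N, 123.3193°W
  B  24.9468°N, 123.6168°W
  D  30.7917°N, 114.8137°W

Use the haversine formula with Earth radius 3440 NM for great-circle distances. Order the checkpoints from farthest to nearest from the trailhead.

Computing each great-circle distance from 27.2873°N, 119.7694°W:
C 32.5693°N, 122.8455°W: 355.2 NM
D 30.7917°N, 114.8137°W: 334.5 NM
B 24.9468°N, 123.6168°W: 250.5 NM
E 30.1652°N, 122.9378°W: 240.1 NM
G 28.2556°N, 115.6926°W: 224.2 NM
F 26.3677°N, 123.3193°W: 198.0 NM
A 27.0340°N, 117.9804°W: 96.8 NM

C, D, B, E, G, F, A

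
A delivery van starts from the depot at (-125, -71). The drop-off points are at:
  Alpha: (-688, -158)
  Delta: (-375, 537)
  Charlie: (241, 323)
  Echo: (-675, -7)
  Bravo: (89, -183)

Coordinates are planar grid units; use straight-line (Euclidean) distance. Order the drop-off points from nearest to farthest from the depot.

Bravo, Charlie, Echo, Alpha, Delta

Computing each straight-line distance from (-125, -71):
Bravo (89, -183): 241.5
Charlie (241, 323): 537.8
Echo (-675, -7): 553.7
Alpha (-688, -158): 569.7
Delta (-375, 537): 657.4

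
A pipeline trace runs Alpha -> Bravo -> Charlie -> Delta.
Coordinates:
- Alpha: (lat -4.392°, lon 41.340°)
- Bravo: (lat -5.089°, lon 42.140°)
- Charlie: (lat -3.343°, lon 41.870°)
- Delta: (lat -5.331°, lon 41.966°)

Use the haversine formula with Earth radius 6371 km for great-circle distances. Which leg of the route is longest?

Leg distances:
Alpha→Bravo: 117.8 km
Bravo→Charlie: 196.4 km
Charlie→Delta: 221.3 km
The longest leg is Charlie–Delta at 221.3 km.

Charlie–Delta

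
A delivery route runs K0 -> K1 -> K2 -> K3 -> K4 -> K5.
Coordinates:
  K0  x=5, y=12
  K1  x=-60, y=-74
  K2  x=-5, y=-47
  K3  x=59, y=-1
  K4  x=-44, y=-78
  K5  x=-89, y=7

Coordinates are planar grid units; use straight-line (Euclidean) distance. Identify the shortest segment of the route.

Leg distances:
K0→K1: 107.8
K1→K2: 61.3
K2→K3: 78.8
K3→K4: 128.6
K4→K5: 96.2
The shortest leg is K1–K2 at 61.3.

K1–K2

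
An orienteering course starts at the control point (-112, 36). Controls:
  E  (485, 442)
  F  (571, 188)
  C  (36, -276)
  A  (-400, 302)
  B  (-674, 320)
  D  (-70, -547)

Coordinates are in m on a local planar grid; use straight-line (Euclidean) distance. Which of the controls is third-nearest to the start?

Distances from the start ((-112, 36)):
C: 345.3 m
A: 392.0 m
D: 584.5 m
B: 629.7 m
F: 699.7 m
E: 722.0 m
The third-nearest is D at 584.5 m.

D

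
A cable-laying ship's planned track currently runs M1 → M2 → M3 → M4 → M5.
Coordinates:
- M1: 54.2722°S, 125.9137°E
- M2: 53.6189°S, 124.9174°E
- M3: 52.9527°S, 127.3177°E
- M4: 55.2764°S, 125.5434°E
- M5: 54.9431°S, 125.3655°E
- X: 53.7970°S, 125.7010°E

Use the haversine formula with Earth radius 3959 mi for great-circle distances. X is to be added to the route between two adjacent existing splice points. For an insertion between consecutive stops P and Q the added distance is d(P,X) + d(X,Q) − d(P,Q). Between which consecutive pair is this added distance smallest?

between M1 and M2

Added distance for inserting X between each consecutive pair:
M1–M2: 7.6 mi
M2–M3: 13.6 mi
M3–M4: 15.1 mi
M4–M5: 158.7 mi
Smallest added distance is 7.6 mi, inserting between M1 and M2.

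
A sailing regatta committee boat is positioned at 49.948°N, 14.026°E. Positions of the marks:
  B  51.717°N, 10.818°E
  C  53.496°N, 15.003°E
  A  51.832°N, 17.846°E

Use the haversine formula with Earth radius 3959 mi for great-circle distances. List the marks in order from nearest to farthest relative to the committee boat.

Distance from the committee boat at 49.948°N, 14.026°E to each:
B 51.717°N, 10.818°E: 185.8 mi
A 51.832°N, 17.846°E: 211.3 mi
C 53.496°N, 15.003°E: 248.7 mi

B, A, C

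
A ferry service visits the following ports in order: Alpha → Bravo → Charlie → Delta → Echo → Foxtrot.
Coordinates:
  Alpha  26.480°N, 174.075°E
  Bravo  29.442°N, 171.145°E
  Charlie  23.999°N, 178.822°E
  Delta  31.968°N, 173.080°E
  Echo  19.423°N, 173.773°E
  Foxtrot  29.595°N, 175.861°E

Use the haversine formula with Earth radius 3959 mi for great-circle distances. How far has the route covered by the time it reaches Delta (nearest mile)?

1529 mi

Leg distances:
Alpha→Bravo: 271.8 mi  (cumulative 271.8 mi)
Bravo→Charlie: 604.6 mi  (cumulative 876.4 mi)
Charlie→Delta: 652.4 mi  (cumulative 1528.8 mi)
Cumulative distance at Delta ≈ 1529 mi.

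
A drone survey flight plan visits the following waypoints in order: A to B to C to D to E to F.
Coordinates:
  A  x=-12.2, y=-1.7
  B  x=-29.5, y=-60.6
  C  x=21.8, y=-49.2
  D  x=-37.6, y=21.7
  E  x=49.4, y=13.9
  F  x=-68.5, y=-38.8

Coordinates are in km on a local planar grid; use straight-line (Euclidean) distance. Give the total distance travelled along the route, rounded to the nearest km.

423 km

Leg distances:
A→B: 61.4 km  (cumulative 61.4 km)
B→C: 52.6 km  (cumulative 113.9 km)
C→D: 92.5 km  (cumulative 206.4 km)
D→E: 87.3 km  (cumulative 293.8 km)
E→F: 129.1 km  (cumulative 422.9 km)
Total route length ≈ 423 km.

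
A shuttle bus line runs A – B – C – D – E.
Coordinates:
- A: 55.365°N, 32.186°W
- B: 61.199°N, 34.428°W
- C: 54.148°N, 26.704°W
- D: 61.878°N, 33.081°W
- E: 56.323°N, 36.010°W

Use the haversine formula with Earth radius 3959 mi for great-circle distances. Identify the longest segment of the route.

Leg distances:
A→B: 411.2 mi
B→C: 563.8 mi
C→D: 582.2 mi
D→E: 397.6 mi
The longest leg is C–D at 582.2 mi.

C–D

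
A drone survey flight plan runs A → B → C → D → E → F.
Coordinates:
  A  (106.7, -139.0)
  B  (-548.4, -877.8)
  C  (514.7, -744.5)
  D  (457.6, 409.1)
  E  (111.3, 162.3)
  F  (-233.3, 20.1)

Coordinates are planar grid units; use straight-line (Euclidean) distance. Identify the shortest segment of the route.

E–F

Leg distances:
A→B: 987.4
B→C: 1071.4
C→D: 1155.0
D→E: 425.2
E→F: 372.8
The shortest leg is E–F at 372.8.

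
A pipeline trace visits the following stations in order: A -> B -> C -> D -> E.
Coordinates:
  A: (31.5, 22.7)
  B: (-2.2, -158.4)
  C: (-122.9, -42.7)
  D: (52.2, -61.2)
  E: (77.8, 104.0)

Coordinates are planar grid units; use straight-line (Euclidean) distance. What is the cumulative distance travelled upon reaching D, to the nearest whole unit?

Leg distances:
A→B: 184.2  (cumulative 184.2)
B→C: 167.2  (cumulative 351.4)
C→D: 176.1  (cumulative 527.5)
Cumulative distance at D ≈ 527.

527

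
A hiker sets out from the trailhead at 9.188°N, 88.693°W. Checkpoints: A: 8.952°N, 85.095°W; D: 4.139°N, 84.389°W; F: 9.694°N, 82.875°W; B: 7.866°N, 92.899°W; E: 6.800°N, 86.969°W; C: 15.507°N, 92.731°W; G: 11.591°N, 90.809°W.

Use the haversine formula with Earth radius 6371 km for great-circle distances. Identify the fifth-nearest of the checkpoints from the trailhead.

Distance to each, sorted:
E: 326.4 km
G: 353.5 km
A: 395.9 km
B: 485.3 km
F: 640.6 km
D: 735.5 km
C: 828.2 km
The fifth-nearest is F at 640.6 km.

F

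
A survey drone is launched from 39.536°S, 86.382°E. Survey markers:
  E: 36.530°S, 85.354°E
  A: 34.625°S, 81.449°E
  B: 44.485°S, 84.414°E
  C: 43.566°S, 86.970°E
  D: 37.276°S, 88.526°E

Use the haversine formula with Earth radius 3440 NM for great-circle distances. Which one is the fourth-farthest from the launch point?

E

Distances from the launch point (39.536°S, 86.382°E):
A: 377.7 NM
B: 309.8 NM
C: 243.4 NM
E: 186.9 NM
D: 169.1 NM
The fourth-farthest is E at 186.9 NM.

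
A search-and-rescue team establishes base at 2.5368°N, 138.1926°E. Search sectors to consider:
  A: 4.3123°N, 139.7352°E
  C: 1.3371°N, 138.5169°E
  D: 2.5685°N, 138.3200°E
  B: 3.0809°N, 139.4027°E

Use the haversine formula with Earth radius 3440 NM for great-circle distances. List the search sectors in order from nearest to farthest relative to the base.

D, C, B, A

Computing each great-circle distance from 2.5368°N, 138.1926°E:
D 2.5685°N, 138.3200°E: 7.9 NM
C 1.3371°N, 138.5169°E: 74.6 NM
B 3.0809°N, 139.4027°E: 79.6 NM
A 4.3123°N, 139.7352°E: 141.1 NM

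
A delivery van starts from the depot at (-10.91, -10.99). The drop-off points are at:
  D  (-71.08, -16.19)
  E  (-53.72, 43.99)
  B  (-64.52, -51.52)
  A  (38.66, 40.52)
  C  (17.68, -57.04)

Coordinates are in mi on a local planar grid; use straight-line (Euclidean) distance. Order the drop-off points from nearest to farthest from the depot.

Distance from the depot at (-10.91, -10.99) to each:
C (17.68, -57.04): 54.2 mi
D (-71.08, -16.19): 60.4 mi
B (-64.52, -51.52): 67.2 mi
E (-53.72, 43.99): 69.7 mi
A (38.66, 40.52): 71.5 mi

C, D, B, E, A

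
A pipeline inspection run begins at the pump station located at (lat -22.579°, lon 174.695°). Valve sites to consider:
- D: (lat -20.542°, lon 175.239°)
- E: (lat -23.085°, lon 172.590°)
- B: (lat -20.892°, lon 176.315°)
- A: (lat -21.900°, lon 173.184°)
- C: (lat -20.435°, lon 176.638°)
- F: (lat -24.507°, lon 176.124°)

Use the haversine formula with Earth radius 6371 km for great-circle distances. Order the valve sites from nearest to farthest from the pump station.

A, E, D, B, F, C

Distance from the pump station at (lat -22.579°, lon 174.695°) to each:
A (lat -21.900°, lon 173.184°): 172.9 km
E (lat -23.085°, lon 172.590°): 222.9 km
D (lat -20.542°, lon 175.239°): 233.4 km
B (lat -20.892°, lon 176.315°): 251.4 km
F (lat -24.507°, lon 176.124°): 259.2 km
C (lat -20.435°, lon 176.638°): 311.8 km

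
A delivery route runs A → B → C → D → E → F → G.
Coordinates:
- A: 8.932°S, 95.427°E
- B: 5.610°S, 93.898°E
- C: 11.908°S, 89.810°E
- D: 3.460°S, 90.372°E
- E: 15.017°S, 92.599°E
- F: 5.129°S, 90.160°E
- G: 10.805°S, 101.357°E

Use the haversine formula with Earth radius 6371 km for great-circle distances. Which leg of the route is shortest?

A–B

Leg distances:
A→B: 406.1 km
B→C: 831.9 km
C→D: 941.4 km
D→E: 1308.0 km
E→F: 1131.4 km
F→G: 1384.7 km
The shortest leg is A–B at 406.1 km.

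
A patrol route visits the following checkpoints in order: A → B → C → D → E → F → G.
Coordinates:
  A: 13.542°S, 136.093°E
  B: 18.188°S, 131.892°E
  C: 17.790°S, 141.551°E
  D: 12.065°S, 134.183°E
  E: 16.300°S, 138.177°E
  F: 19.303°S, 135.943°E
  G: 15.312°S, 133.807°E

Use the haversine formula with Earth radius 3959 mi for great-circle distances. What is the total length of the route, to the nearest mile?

2652 mi

Leg distances:
A→B: 425.4 mi  (cumulative 425.4 mi)
B→C: 635.3 mi  (cumulative 1060.7 mi)
C→D: 631.0 mi  (cumulative 1691.8 mi)
D→E: 396.5 mi  (cumulative 2088.2 mi)
E→F: 254.3 mi  (cumulative 2342.5 mi)
F→G: 309.7 mi  (cumulative 2652.1 mi)
Total route length ≈ 2652 mi.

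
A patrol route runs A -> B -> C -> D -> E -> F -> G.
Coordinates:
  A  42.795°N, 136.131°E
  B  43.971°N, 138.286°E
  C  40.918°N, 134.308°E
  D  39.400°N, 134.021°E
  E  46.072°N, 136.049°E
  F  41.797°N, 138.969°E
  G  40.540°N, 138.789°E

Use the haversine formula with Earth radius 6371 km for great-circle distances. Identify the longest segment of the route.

Leg distances:
A→B: 217.8 km
B→C: 470.8 km
C→D: 170.5 km
D→E: 760.1 km
E→F: 529.7 km
F→G: 140.6 km
The longest leg is D–E at 760.1 km.

D–E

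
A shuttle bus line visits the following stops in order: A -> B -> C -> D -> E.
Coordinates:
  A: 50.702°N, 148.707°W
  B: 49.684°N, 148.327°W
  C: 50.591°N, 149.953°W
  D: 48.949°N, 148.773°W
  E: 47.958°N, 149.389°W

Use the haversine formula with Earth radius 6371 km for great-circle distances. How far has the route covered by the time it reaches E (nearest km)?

Leg distances:
A→B: 116.4 km  (cumulative 116.4 km)
B→C: 153.6 km  (cumulative 270.0 km)
C→D: 201.3 km  (cumulative 471.3 km)
D→E: 119.2 km  (cumulative 590.5 km)
Cumulative distance at E ≈ 590 km.

590 km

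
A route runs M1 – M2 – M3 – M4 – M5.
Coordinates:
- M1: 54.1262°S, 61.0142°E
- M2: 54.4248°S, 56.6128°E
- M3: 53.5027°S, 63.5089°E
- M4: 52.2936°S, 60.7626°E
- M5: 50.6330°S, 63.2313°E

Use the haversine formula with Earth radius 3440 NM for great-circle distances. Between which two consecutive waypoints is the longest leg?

Leg distances:
M1→M2: 155.3 NM
M2→M3: 249.7 NM
M3→M4: 123.1 NM
M4→M5: 135.9 NM
The longest leg is M2–M3 at 249.7 NM.

M2–M3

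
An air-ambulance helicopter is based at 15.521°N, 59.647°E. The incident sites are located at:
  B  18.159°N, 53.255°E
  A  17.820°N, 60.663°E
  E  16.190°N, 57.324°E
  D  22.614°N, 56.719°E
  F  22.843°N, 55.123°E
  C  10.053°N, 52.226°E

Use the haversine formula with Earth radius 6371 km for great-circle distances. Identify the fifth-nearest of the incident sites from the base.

Distances from the base (15.521°N, 59.647°E):
E: 259.4 km
A: 277.6 km
B: 740.7 km
D: 846.5 km
F: 942.4 km
C: 1008.3 km
The fifth-nearest is F at 942.4 km.

F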